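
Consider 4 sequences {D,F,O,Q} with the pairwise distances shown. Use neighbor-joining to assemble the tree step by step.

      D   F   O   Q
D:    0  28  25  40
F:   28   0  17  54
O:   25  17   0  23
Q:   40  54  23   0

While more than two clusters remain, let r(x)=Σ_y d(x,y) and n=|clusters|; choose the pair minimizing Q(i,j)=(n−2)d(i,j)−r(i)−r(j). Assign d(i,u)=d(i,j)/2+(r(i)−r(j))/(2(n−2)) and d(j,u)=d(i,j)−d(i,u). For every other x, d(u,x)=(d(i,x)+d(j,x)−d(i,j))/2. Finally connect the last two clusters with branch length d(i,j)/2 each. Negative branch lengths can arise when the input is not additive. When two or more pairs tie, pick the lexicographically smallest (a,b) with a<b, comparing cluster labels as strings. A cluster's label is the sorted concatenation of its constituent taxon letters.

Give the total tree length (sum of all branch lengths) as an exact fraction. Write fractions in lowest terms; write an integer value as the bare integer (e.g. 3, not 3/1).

1. join D+F (d=28, Q=-136) ⇒ DF; edges |D|=25/2, |F|=31/2
  updated: d(DF,O)=7, d(DF,Q)=33
2. join DF+O (d=7, Q=-63) ⇒ DFO; edges |DF|=17/2, |O|=-3/2
  updated: d(DFO,Q)=49/2
3. join DFO+Q (d=49/2) ⇒ DFOQ; edges |DFO|=49/4, |Q|=49/4
final tree: (((D:25/2,F:31/2):17/2,O:-3/2):49/4,Q:49/4)
total length: 119/2

119/2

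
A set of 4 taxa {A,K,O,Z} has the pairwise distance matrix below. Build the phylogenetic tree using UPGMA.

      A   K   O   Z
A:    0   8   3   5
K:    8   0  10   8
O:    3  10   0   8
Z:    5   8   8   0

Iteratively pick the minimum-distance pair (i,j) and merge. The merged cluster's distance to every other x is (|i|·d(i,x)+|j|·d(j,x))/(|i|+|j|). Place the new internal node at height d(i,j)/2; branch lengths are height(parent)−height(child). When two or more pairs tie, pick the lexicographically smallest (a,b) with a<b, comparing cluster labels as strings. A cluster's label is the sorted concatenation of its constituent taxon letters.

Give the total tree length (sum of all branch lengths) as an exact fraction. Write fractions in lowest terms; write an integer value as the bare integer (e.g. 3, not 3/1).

161/12

1. join A+O (d=3) ⇒ AO; edges |A|=3/2, |O|=3/2
  updated: d(AO,K)=9, d(AO,Z)=13/2
2. join AO+Z (d=13/2) ⇒ AOZ; edges |AO|=7/4, |Z|=13/4
  updated: d(AOZ,K)=26/3
3. join AOZ+K (d=26/3) ⇒ AKOZ; edges |AOZ|=13/12, |K|=13/3
final tree: (((A:3/2,O:3/2):7/4,Z:13/4):13/12,K:13/3)
total length: 161/12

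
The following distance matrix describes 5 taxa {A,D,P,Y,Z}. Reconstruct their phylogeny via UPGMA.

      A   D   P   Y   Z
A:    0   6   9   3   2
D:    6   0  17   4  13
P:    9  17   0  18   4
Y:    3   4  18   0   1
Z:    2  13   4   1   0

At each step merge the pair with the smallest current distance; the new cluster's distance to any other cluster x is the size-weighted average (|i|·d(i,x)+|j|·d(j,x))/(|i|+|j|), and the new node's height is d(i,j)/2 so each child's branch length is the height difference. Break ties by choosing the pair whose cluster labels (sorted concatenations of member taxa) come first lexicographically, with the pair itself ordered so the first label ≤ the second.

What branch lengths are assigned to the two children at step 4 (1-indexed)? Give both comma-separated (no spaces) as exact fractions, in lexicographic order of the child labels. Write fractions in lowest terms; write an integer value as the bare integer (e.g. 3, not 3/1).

13/6,6

step 1: merge (Y,Z) at d=1; branch lengths Y→1/2, Z→1/2; new cluster YZ
  updated: d(A,YZ)=5/2, d(D,YZ)=17/2, d(P,YZ)=11
step 2: merge (A,YZ) at d=5/2; branch lengths A→5/4, YZ→3/4; new cluster AYZ
  updated: d(AYZ,D)=23/3, d(AYZ,P)=31/3
step 3: merge (AYZ,D) at d=23/3; branch lengths AYZ→31/12, D→23/6; new cluster ADYZ
  updated: d(ADYZ,P)=12
step 4: merge (ADYZ,P) at d=12; branch lengths ADYZ→13/6, P→6; new cluster ADPYZ
final tree: (((A:5/4,(Y:1/2,Z:1/2):3/4):31/12,D:23/6):13/6,P:6)
total length: 211/12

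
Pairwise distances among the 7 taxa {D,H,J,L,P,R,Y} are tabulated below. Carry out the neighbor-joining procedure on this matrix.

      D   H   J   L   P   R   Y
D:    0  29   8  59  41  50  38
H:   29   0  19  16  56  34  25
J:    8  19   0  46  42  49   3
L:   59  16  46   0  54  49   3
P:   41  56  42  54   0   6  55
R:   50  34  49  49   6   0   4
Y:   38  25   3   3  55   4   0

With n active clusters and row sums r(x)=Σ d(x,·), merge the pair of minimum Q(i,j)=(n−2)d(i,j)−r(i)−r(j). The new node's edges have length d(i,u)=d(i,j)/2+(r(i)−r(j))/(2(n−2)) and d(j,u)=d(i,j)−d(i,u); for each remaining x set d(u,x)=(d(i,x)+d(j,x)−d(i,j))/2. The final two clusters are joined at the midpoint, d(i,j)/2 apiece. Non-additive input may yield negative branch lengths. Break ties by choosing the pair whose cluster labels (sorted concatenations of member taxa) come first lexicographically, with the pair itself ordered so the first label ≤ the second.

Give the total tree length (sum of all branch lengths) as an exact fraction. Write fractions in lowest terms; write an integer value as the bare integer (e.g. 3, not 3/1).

621/8

iteration 1: select P,R (d=6, Q=-416); attach at lengths (46/5, -16/5); label the merged cluster PR
  updated: d(D,PR)=85/2, d(H,PR)=42, d(J,PR)=85/2, d(L,PR)=97/2, d(PR,Y)=53/2
iteration 2: select D,J (d=8, Q=-263); attach at lengths (45/4, -13/4); label the merged cluster DJ
  updated: d(DJ,H)=20, d(DJ,L)=97/2, d(DJ,PR)=77/2, d(DJ,Y)=33/2
iteration 3: select L,Y (d=3, Q=-178); attach at lengths (9, -6); label the merged cluster LY
  updated: d(DJ,LY)=31, d(H,LY)=19, d(LY,PR)=36
iteration 4: select DJ,H (d=20, Q=-261/2); attach at lengths (97/8, 63/8); label the merged cluster DHJ
  updated: d(DHJ,LY)=15, d(DHJ,PR)=121/4
iteration 5: select DHJ,LY (d=15, Q=-325/4); attach at lengths (37/8, 83/8); label the merged cluster DHJLY
  updated: d(DHJLY,PR)=205/8
iteration 6: select DHJLY,PR (d=205/8); attach at lengths (205/16, 205/16); label the merged cluster DHJLPRY
final tree: ((((D:45/4,J:-13/4):97/8,H:63/8):37/8,(L:9,Y:-6):83/8):205/16,(P:46/5,R:-16/5):205/16)
total length: 621/8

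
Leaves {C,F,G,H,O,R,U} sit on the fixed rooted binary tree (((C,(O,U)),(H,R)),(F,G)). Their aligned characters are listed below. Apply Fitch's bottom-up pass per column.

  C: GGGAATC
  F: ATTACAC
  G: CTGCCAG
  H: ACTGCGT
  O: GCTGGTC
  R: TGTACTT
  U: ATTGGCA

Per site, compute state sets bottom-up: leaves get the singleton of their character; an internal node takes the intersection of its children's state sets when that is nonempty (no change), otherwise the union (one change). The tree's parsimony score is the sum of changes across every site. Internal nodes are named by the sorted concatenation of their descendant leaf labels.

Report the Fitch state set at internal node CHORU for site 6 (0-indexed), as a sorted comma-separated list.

[col 0] OU: children O:{G}, U:{A} ∪→ {A,G}; cost 1
[col 0] COU: children C:{G}, OU:{A,G} ∩→ {G}; cost 0
[col 0] HR: children H:{A}, R:{T} ∪→ {A,T}; cost 1
[col 0] CHORU: children COU:{G}, HR:{A,T} ∪→ {A,G,T}; cost 1
[col 0] FG: children F:{A}, G:{C} ∪→ {A,C}; cost 1
[col 0] CFGHORU: children CHORU:{A,G,T}, FG:{A,C} ∩→ {A}; cost 0
[col 1] OU: children O:{C}, U:{T} ∪→ {C,T}; cost 1
[col 1] COU: children C:{G}, OU:{C,T} ∪→ {C,G,T}; cost 1
[col 1] HR: children H:{C}, R:{G} ∪→ {C,G}; cost 1
[col 1] CHORU: children COU:{C,G,T}, HR:{C,G} ∩→ {C,G}; cost 0
[col 1] FG: children F:{T}, G:{T} ∩→ {T}; cost 0
[col 1] CFGHORU: children CHORU:{C,G}, FG:{T} ∪→ {C,G,T}; cost 1
[col 2] OU: children O:{T}, U:{T} ∩→ {T}; cost 0
[col 2] COU: children C:{G}, OU:{T} ∪→ {G,T}; cost 1
[col 2] HR: children H:{T}, R:{T} ∩→ {T}; cost 0
[col 2] CHORU: children COU:{G,T}, HR:{T} ∩→ {T}; cost 0
[col 2] FG: children F:{T}, G:{G} ∪→ {G,T}; cost 1
[col 2] CFGHORU: children CHORU:{T}, FG:{G,T} ∩→ {T}; cost 0
[col 3] OU: children O:{G}, U:{G} ∩→ {G}; cost 0
[col 3] COU: children C:{A}, OU:{G} ∪→ {A,G}; cost 1
[col 3] HR: children H:{G}, R:{A} ∪→ {A,G}; cost 1
[col 3] CHORU: children COU:{A,G}, HR:{A,G} ∩→ {A,G}; cost 0
[col 3] FG: children F:{A}, G:{C} ∪→ {A,C}; cost 1
[col 3] CFGHORU: children CHORU:{A,G}, FG:{A,C} ∩→ {A}; cost 0
[col 4] OU: children O:{G}, U:{G} ∩→ {G}; cost 0
[col 4] COU: children C:{A}, OU:{G} ∪→ {A,G}; cost 1
[col 4] HR: children H:{C}, R:{C} ∩→ {C}; cost 0
[col 4] CHORU: children COU:{A,G}, HR:{C} ∪→ {A,C,G}; cost 1
[col 4] FG: children F:{C}, G:{C} ∩→ {C}; cost 0
[col 4] CFGHORU: children CHORU:{A,C,G}, FG:{C} ∩→ {C}; cost 0
[col 5] OU: children O:{T}, U:{C} ∪→ {C,T}; cost 1
[col 5] COU: children C:{T}, OU:{C,T} ∩→ {T}; cost 0
[col 5] HR: children H:{G}, R:{T} ∪→ {G,T}; cost 1
[col 5] CHORU: children COU:{T}, HR:{G,T} ∩→ {T}; cost 0
[col 5] FG: children F:{A}, G:{A} ∩→ {A}; cost 0
[col 5] CFGHORU: children CHORU:{T}, FG:{A} ∪→ {A,T}; cost 1
[col 6] OU: children O:{C}, U:{A} ∪→ {A,C}; cost 1
[col 6] COU: children C:{C}, OU:{A,C} ∩→ {C}; cost 0
[col 6] HR: children H:{T}, R:{T} ∩→ {T}; cost 0
[col 6] CHORU: children COU:{C}, HR:{T} ∪→ {C,T}; cost 1
[col 6] FG: children F:{C}, G:{G} ∪→ {C,G}; cost 1
[col 6] CFGHORU: children CHORU:{C,T}, FG:{C,G} ∩→ {C}; cost 0
per-site changes: [4, 4, 2, 3, 2, 3, 3]; total = 21

C,T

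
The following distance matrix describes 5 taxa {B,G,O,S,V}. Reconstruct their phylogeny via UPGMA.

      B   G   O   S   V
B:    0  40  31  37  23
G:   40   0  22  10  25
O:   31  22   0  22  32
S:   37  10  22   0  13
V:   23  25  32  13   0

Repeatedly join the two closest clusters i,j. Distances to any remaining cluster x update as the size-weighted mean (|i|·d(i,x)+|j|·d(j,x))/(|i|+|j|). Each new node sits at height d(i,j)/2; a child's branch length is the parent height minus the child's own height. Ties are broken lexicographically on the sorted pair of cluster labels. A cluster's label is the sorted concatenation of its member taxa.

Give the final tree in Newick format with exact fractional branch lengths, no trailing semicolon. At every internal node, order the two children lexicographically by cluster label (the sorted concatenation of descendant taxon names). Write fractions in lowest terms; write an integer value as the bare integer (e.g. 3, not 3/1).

(B:131/8,(((G:5,S:5):9/2,V:19/2):19/6,O:38/3):89/24)

iteration 1: select G,S (d=10); attach at lengths (5, 5); label the merged cluster GS
  updated: d(B,GS)=77/2, d(GS,O)=22, d(GS,V)=19
iteration 2: select GS,V (d=19); attach at lengths (9/2, 19/2); label the merged cluster GSV
  updated: d(B,GSV)=100/3, d(GSV,O)=76/3
iteration 3: select GSV,O (d=76/3); attach at lengths (19/6, 38/3); label the merged cluster GOSV
  updated: d(B,GOSV)=131/4
iteration 4: select B,GOSV (d=131/4); attach at lengths (131/8, 89/24); label the merged cluster BGOSV
final tree: (B:131/8,(((G:5,S:5):9/2,V:19/2):19/6,O:38/3):89/24)
total length: 719/12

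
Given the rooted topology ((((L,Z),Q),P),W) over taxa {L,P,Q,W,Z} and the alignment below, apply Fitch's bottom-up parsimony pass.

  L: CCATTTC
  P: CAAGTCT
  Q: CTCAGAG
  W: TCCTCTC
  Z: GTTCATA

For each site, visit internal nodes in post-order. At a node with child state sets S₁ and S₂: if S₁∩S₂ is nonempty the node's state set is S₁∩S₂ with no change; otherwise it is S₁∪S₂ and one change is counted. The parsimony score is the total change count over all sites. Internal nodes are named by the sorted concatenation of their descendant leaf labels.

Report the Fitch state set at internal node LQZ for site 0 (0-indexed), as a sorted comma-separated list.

LZ@0: {C} ∪ {G} = {C,G} (union, +1)
LQZ@0: {C,G} ∩ {C} = {C} (intersection, +0)
LPQZ@0: {C} ∩ {C} = {C} (intersection, +0)
LPQWZ@0: {C} ∪ {T} = {C,T} (union, +1)
LZ@1: {C} ∪ {T} = {C,T} (union, +1)
LQZ@1: {C,T} ∩ {T} = {T} (intersection, +0)
LPQZ@1: {T} ∪ {A} = {A,T} (union, +1)
LPQWZ@1: {A,T} ∪ {C} = {A,C,T} (union, +1)
LZ@2: {A} ∪ {T} = {A,T} (union, +1)
LQZ@2: {A,T} ∪ {C} = {A,C,T} (union, +1)
LPQZ@2: {A,C,T} ∩ {A} = {A} (intersection, +0)
LPQWZ@2: {A} ∪ {C} = {A,C} (union, +1)
LZ@3: {T} ∪ {C} = {C,T} (union, +1)
LQZ@3: {C,T} ∪ {A} = {A,C,T} (union, +1)
LPQZ@3: {A,C,T} ∪ {G} = {A,C,G,T} (union, +1)
LPQWZ@3: {A,C,G,T} ∩ {T} = {T} (intersection, +0)
LZ@4: {T} ∪ {A} = {A,T} (union, +1)
LQZ@4: {A,T} ∪ {G} = {A,G,T} (union, +1)
LPQZ@4: {A,G,T} ∩ {T} = {T} (intersection, +0)
LPQWZ@4: {T} ∪ {C} = {C,T} (union, +1)
LZ@5: {T} ∩ {T} = {T} (intersection, +0)
LQZ@5: {T} ∪ {A} = {A,T} (union, +1)
LPQZ@5: {A,T} ∪ {C} = {A,C,T} (union, +1)
LPQWZ@5: {A,C,T} ∩ {T} = {T} (intersection, +0)
LZ@6: {C} ∪ {A} = {A,C} (union, +1)
LQZ@6: {A,C} ∪ {G} = {A,C,G} (union, +1)
LPQZ@6: {A,C,G} ∪ {T} = {A,C,G,T} (union, +1)
LPQWZ@6: {A,C,G,T} ∩ {C} = {C} (intersection, +0)
per-site changes: [2, 3, 3, 3, 3, 2, 3]; total = 19

C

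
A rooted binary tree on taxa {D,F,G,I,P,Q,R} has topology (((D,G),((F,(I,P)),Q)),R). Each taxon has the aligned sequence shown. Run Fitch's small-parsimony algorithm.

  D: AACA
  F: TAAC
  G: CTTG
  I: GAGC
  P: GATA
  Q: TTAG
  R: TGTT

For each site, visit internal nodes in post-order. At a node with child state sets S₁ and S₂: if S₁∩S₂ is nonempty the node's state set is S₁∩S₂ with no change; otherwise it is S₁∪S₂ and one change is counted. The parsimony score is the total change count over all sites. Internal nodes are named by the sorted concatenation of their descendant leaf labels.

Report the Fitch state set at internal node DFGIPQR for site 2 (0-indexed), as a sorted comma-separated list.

T

[col 0] DG: children D:{A}, G:{C} ∪→ {A,C}; cost 1
[col 0] IP: children I:{G}, P:{G} ∩→ {G}; cost 0
[col 0] FIP: children F:{T}, IP:{G} ∪→ {G,T}; cost 1
[col 0] FIPQ: children FIP:{G,T}, Q:{T} ∩→ {T}; cost 0
[col 0] DFGIPQ: children DG:{A,C}, FIPQ:{T} ∪→ {A,C,T}; cost 1
[col 0] DFGIPQR: children DFGIPQ:{A,C,T}, R:{T} ∩→ {T}; cost 0
[col 1] DG: children D:{A}, G:{T} ∪→ {A,T}; cost 1
[col 1] IP: children I:{A}, P:{A} ∩→ {A}; cost 0
[col 1] FIP: children F:{A}, IP:{A} ∩→ {A}; cost 0
[col 1] FIPQ: children FIP:{A}, Q:{T} ∪→ {A,T}; cost 1
[col 1] DFGIPQ: children DG:{A,T}, FIPQ:{A,T} ∩→ {A,T}; cost 0
[col 1] DFGIPQR: children DFGIPQ:{A,T}, R:{G} ∪→ {A,G,T}; cost 1
[col 2] DG: children D:{C}, G:{T} ∪→ {C,T}; cost 1
[col 2] IP: children I:{G}, P:{T} ∪→ {G,T}; cost 1
[col 2] FIP: children F:{A}, IP:{G,T} ∪→ {A,G,T}; cost 1
[col 2] FIPQ: children FIP:{A,G,T}, Q:{A} ∩→ {A}; cost 0
[col 2] DFGIPQ: children DG:{C,T}, FIPQ:{A} ∪→ {A,C,T}; cost 1
[col 2] DFGIPQR: children DFGIPQ:{A,C,T}, R:{T} ∩→ {T}; cost 0
[col 3] DG: children D:{A}, G:{G} ∪→ {A,G}; cost 1
[col 3] IP: children I:{C}, P:{A} ∪→ {A,C}; cost 1
[col 3] FIP: children F:{C}, IP:{A,C} ∩→ {C}; cost 0
[col 3] FIPQ: children FIP:{C}, Q:{G} ∪→ {C,G}; cost 1
[col 3] DFGIPQ: children DG:{A,G}, FIPQ:{C,G} ∩→ {G}; cost 0
[col 3] DFGIPQR: children DFGIPQ:{G}, R:{T} ∪→ {G,T}; cost 1
per-site changes: [3, 3, 4, 4]; total = 14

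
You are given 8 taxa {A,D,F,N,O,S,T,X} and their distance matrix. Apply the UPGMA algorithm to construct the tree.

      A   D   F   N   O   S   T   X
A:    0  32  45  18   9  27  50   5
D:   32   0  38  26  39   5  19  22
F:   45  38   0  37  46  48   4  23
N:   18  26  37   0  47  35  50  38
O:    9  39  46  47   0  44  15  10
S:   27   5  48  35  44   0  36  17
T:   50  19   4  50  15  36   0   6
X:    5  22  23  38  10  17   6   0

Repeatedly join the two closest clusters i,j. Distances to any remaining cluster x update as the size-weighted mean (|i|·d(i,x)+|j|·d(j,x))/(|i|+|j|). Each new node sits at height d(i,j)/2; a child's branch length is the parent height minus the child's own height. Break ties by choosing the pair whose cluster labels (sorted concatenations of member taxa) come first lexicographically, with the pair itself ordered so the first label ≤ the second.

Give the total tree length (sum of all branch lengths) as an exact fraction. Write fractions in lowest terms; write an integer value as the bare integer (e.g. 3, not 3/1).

8294/105

iteration 1: select F,T (d=4); attach at lengths (2, 2); label the merged cluster FT
  updated: d(A,FT)=95/2, d(D,FT)=57/2, d(FT,N)=87/2, d(FT,O)=61/2, d(FT,S)=42, d(FT,X)=29/2
iteration 2: select A,X (d=5); attach at lengths (5/2, 5/2); label the merged cluster AX
  updated: d(AX,D)=27, d(AX,FT)=31, d(AX,N)=28, d(AX,O)=19/2, d(AX,S)=22
iteration 3: select D,S (d=5); attach at lengths (5/2, 5/2); label the merged cluster DS
  updated: d(AX,DS)=49/2, d(DS,FT)=141/4, d(DS,N)=61/2, d(DS,O)=83/2
iteration 4: select AX,O (d=19/2); attach at lengths (9/4, 19/4); label the merged cluster AOX
  updated: d(AOX,DS)=181/6, d(AOX,FT)=185/6, d(AOX,N)=103/3
iteration 5: select AOX,DS (d=181/6); attach at lengths (31/3, 151/12); label the merged cluster ADOSX
  updated: d(ADOSX,FT)=163/5, d(ADOSX,N)=164/5
iteration 6: select ADOSX,FT (d=163/5); attach at lengths (73/60, 143/10); label the merged cluster ADFOSTX
  updated: d(ADFOSTX,N)=251/7
iteration 7: select ADFOSTX,N (d=251/7); attach at lengths (57/35, 251/14); label the merged cluster ADFNOSTX
final tree: (((((A:5/2,X:5/2):9/4,O:19/4):31/3,(D:5/2,S:5/2):151/12):73/60,(F:2,T:2):143/10):57/35,N:251/14)
total length: 8294/105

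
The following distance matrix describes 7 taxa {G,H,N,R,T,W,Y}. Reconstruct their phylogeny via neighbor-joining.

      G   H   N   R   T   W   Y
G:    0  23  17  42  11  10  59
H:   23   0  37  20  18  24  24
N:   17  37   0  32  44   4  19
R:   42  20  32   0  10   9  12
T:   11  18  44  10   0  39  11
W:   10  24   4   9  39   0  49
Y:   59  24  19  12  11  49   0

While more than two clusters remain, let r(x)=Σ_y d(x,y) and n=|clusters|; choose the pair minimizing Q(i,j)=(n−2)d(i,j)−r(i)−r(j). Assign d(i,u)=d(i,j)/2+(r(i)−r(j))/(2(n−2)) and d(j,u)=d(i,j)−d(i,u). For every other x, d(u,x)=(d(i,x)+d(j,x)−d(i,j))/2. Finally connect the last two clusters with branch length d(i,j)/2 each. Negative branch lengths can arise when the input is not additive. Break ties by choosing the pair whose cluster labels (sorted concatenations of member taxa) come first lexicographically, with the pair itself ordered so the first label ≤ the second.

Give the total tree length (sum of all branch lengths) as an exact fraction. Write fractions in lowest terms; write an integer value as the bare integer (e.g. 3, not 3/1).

step 1: merge (N,W) at d=4, Q=-268; branch lengths N→19/5, W→1/5; new cluster NW
  updated: d(G,NW)=23/2, d(H,NW)=57/2, d(NW,R)=37/2, d(NW,T)=79/2, d(NW,Y)=32
step 2: merge (G,NW) at d=23/2, Q=-461/2; branch lengths G→125/16, NW→59/16; new cluster GNW
  updated: d(GNW,H)=20, d(GNW,R)=49/2, d(GNW,T)=39/2, d(GNW,Y)=159/4
step 3: merge (GNW,H) at d=20, Q=-503/4; branch lengths GNW→109/8, H→51/8; new cluster GHNW
  updated: d(GHNW,R)=49/4, d(GHNW,T)=35/4, d(GHNW,Y)=175/8
step 4: merge (GHNW,T) at d=35/4, Q=-441/8; branch lengths GHNW→245/32, T→35/32; new cluster GHNTW
  updated: d(GHNTW,R)=27/4, d(GHNTW,Y)=193/16
step 5: merge (GHNTW,R) at d=27/4, Q=-493/16; branch lengths GHNTW→109/32, R→107/32; new cluster GHNRTW
  updated: d(GHNRTW,Y)=277/32
step 6: merge (GHNRTW,Y) at d=277/32; branch lengths GHNRTW→277/64, Y→277/64; new cluster GHNRTWY
final tree: (((((G:125/16,(N:19/5,W:1/5):59/16):109/8,H:51/8):245/32,T:35/32):109/32,R:107/32):277/64,Y:277/64)
total length: 1909/32

1909/32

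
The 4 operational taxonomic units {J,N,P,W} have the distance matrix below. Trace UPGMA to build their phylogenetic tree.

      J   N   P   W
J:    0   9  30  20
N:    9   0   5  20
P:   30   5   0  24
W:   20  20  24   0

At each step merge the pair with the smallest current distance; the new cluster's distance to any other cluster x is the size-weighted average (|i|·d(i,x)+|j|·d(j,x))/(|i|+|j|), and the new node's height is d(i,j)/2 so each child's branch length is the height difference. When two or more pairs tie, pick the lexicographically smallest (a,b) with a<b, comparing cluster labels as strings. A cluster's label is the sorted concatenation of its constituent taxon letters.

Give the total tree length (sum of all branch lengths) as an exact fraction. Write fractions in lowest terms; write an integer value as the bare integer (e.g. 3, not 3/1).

1. join N+P (d=5) ⇒ NP; edges |N|=5/2, |P|=5/2
  updated: d(J,NP)=39/2, d(NP,W)=22
2. join J+NP (d=39/2) ⇒ JNP; edges |J|=39/4, |NP|=29/4
  updated: d(JNP,W)=64/3
3. join JNP+W (d=64/3) ⇒ JNPW; edges |JNP|=11/12, |W|=32/3
final tree: ((J:39/4,(N:5/2,P:5/2):29/4):11/12,W:32/3)
total length: 403/12

403/12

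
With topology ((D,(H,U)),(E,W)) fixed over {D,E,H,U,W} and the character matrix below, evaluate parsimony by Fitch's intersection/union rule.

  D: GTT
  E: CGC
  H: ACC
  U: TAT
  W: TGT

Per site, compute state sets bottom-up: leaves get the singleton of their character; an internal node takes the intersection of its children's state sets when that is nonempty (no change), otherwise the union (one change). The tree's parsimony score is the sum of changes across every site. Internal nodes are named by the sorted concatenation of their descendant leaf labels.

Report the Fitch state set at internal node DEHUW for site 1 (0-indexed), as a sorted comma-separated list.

A,C,G,T

site 0, node HU: H={A} ∪ U={T} → {A,T} (+1)
site 0, node DHU: D={G} ∪ HU={A,T} → {A,G,T} (+1)
site 0, node EW: E={C} ∪ W={T} → {C,T} (+1)
site 0, node DEHUW: DHU={A,G,T} ∩ EW={C,T} → {T} (+0)
site 1, node HU: H={C} ∪ U={A} → {A,C} (+1)
site 1, node DHU: D={T} ∪ HU={A,C} → {A,C,T} (+1)
site 1, node EW: E={G} ∩ W={G} → {G} (+0)
site 1, node DEHUW: DHU={A,C,T} ∪ EW={G} → {A,C,G,T} (+1)
site 2, node HU: H={C} ∪ U={T} → {C,T} (+1)
site 2, node DHU: D={T} ∩ HU={C,T} → {T} (+0)
site 2, node EW: E={C} ∪ W={T} → {C,T} (+1)
site 2, node DEHUW: DHU={T} ∩ EW={C,T} → {T} (+0)
per-site changes: [3, 3, 2]; total = 8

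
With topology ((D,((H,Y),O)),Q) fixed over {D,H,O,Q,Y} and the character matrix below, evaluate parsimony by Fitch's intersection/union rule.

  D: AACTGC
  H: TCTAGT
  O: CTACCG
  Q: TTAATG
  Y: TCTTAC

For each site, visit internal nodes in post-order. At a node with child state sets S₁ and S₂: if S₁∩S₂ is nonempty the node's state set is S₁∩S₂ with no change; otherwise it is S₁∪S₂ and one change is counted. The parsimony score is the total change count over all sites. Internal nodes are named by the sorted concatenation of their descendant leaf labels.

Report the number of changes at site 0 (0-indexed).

2

site 0, node HY: H={T} ∩ Y={T} → {T} (+0)
site 0, node HOY: HY={T} ∪ O={C} → {C,T} (+1)
site 0, node DHOY: D={A} ∪ HOY={C,T} → {A,C,T} (+1)
site 0, node DHOQY: DHOY={A,C,T} ∩ Q={T} → {T} (+0)
site 1, node HY: H={C} ∩ Y={C} → {C} (+0)
site 1, node HOY: HY={C} ∪ O={T} → {C,T} (+1)
site 1, node DHOY: D={A} ∪ HOY={C,T} → {A,C,T} (+1)
site 1, node DHOQY: DHOY={A,C,T} ∩ Q={T} → {T} (+0)
site 2, node HY: H={T} ∩ Y={T} → {T} (+0)
site 2, node HOY: HY={T} ∪ O={A} → {A,T} (+1)
site 2, node DHOY: D={C} ∪ HOY={A,T} → {A,C,T} (+1)
site 2, node DHOQY: DHOY={A,C,T} ∩ Q={A} → {A} (+0)
site 3, node HY: H={A} ∪ Y={T} → {A,T} (+1)
site 3, node HOY: HY={A,T} ∪ O={C} → {A,C,T} (+1)
site 3, node DHOY: D={T} ∩ HOY={A,C,T} → {T} (+0)
site 3, node DHOQY: DHOY={T} ∪ Q={A} → {A,T} (+1)
site 4, node HY: H={G} ∪ Y={A} → {A,G} (+1)
site 4, node HOY: HY={A,G} ∪ O={C} → {A,C,G} (+1)
site 4, node DHOY: D={G} ∩ HOY={A,C,G} → {G} (+0)
site 4, node DHOQY: DHOY={G} ∪ Q={T} → {G,T} (+1)
site 5, node HY: H={T} ∪ Y={C} → {C,T} (+1)
site 5, node HOY: HY={C,T} ∪ O={G} → {C,G,T} (+1)
site 5, node DHOY: D={C} ∩ HOY={C,G,T} → {C} (+0)
site 5, node DHOQY: DHOY={C} ∪ Q={G} → {C,G} (+1)
per-site changes: [2, 2, 2, 3, 3, 3]; total = 15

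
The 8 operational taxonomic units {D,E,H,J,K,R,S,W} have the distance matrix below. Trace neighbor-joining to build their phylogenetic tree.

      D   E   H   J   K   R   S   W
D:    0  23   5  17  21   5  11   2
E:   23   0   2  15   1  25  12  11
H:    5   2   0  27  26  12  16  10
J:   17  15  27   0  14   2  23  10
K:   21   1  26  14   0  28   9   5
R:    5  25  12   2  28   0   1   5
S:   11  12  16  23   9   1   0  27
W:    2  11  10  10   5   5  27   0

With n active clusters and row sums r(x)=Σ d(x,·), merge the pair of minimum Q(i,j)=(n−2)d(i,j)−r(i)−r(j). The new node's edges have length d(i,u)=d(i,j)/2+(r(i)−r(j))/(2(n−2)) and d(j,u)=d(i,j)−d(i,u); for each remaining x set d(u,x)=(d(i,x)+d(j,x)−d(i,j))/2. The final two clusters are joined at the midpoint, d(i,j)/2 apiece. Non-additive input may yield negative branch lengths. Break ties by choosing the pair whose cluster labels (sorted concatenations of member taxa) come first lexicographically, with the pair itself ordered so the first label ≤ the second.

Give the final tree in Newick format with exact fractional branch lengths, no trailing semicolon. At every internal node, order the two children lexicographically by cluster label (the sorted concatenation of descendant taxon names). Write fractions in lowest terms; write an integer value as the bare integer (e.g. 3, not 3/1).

(((D:-3/8,H:43/8):2,(((E:-3/4,K:7/4):73/16,S:87/16):113/24,(J:26/5,R:-16/5):127/24):23/8):3/4,W:3/4)

1. join E+K (d=1, Q=-187) ⇒ EK; edges |E|=-3/4, |K|=7/4
  updated: d(D,EK)=43/2, d(EK,H)=27/2, d(EK,J)=14, d(EK,R)=26, d(EK,S)=10, d(EK,W)=15/2
2. join J+R (d=2, Q=-134) ⇒ JR; edges |J|=26/5, |R|=-16/5
  updated: d(D,JR)=10, d(EK,JR)=19, d(H,JR)=37/2, d(JR,S)=11, d(JR,W)=13/2
3. join EK+S (d=10, Q=-213/2) ⇒ EKS; edges |EK|=73/16, |S|=87/16
  updated: d(D,EKS)=45/4, d(EKS,H)=39/4, d(EKS,JR)=10, d(EKS,W)=49/4
4. join EKS+JR (d=10, Q=-233/4) ⇒ EJKRS; edges |EKS|=113/24, |JR|=127/24
  updated: d(D,EJKRS)=45/8, d(EJKRS,H)=73/8, d(EJKRS,W)=35/8
5. join D+H (d=5, Q=-107/4) ⇒ DH; edges |D|=-3/8, |H|=43/8
  updated: d(DH,EJKRS)=39/8, d(DH,W)=7/2
6. join DH+EJKRS (d=39/8, Q=-51/4) ⇒ DEHJKRS; edges |DH|=2, |EJKRS|=23/8
  updated: d(DEHJKRS,W)=3/2
7. join DEHJKRS+W (d=3/2) ⇒ DEHJKRSW; edges |DEHJKRS|=3/4, |W|=3/4
final tree: (((D:-3/8,H:43/8):2,(((E:-3/4,K:7/4):73/16,S:87/16):113/24,(J:26/5,R:-16/5):127/24):23/8):3/4,W:3/4)
total length: 275/8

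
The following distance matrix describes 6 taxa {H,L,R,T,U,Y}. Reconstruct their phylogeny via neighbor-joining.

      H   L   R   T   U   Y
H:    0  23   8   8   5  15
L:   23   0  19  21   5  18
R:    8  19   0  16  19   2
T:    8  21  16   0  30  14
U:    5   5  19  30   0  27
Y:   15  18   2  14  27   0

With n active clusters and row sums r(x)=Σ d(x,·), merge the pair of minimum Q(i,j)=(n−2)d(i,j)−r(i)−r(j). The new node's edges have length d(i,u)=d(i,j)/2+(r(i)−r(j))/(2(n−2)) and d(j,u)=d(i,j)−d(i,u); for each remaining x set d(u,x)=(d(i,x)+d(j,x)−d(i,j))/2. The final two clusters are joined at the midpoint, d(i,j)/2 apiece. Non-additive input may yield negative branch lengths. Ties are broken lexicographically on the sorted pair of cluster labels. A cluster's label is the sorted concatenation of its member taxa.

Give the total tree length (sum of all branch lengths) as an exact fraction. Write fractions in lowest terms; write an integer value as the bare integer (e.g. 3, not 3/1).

275/8

1. join L+U (d=5, Q=-152) ⇒ LU; edges |L|=5/2, |U|=5/2
  updated: d(H,LU)=23/2, d(LU,R)=33/2, d(LU,T)=23, d(LU,Y)=20
2. join R+Y (d=2, Q=-175/2) ⇒ RY; edges |R|=-5/12, |Y|=29/12
  updated: d(H,RY)=21/2, d(LU,RY)=69/4, d(RY,T)=14
3. join H+T (d=8, Q=-59) ⇒ HT; edges |H|=1/4, |T|=31/4
  updated: d(HT,LU)=53/4, d(HT,RY)=33/4
4. join HT+LU (d=53/4, Q=-155/4) ⇒ HLTU; edges |HT|=17/8, |LU|=89/8
  updated: d(HLTU,RY)=49/8
5. join HLTU+RY (d=49/8) ⇒ HLRTUY; edges |HLTU|=49/16, |RY|=49/16
final tree: (((H:1/4,T:31/4):17/8,(L:5/2,U:5/2):89/8):49/16,(R:-5/12,Y:29/12):49/16)
total length: 275/8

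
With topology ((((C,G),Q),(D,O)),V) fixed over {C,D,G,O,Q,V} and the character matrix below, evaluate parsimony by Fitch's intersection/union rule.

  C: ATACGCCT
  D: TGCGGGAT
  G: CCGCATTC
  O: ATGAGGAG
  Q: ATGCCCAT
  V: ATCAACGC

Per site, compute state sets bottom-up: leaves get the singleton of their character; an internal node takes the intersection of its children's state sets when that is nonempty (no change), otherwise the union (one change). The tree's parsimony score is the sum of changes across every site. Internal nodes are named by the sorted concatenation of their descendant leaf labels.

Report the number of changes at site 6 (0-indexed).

site 0, node CG: C={A} ∪ G={C} → {A,C} (+1)
site 0, node CGQ: CG={A,C} ∩ Q={A} → {A} (+0)
site 0, node DO: D={T} ∪ O={A} → {A,T} (+1)
site 0, node CDGOQ: CGQ={A} ∩ DO={A,T} → {A} (+0)
site 0, node CDGOQV: CDGOQ={A} ∩ V={A} → {A} (+0)
site 1, node CG: C={T} ∪ G={C} → {C,T} (+1)
site 1, node CGQ: CG={C,T} ∩ Q={T} → {T} (+0)
site 1, node DO: D={G} ∪ O={T} → {G,T} (+1)
site 1, node CDGOQ: CGQ={T} ∩ DO={G,T} → {T} (+0)
site 1, node CDGOQV: CDGOQ={T} ∩ V={T} → {T} (+0)
site 2, node CG: C={A} ∪ G={G} → {A,G} (+1)
site 2, node CGQ: CG={A,G} ∩ Q={G} → {G} (+0)
site 2, node DO: D={C} ∪ O={G} → {C,G} (+1)
site 2, node CDGOQ: CGQ={G} ∩ DO={C,G} → {G} (+0)
site 2, node CDGOQV: CDGOQ={G} ∪ V={C} → {C,G} (+1)
site 3, node CG: C={C} ∩ G={C} → {C} (+0)
site 3, node CGQ: CG={C} ∩ Q={C} → {C} (+0)
site 3, node DO: D={G} ∪ O={A} → {A,G} (+1)
site 3, node CDGOQ: CGQ={C} ∪ DO={A,G} → {A,C,G} (+1)
site 3, node CDGOQV: CDGOQ={A,C,G} ∩ V={A} → {A} (+0)
site 4, node CG: C={G} ∪ G={A} → {A,G} (+1)
site 4, node CGQ: CG={A,G} ∪ Q={C} → {A,C,G} (+1)
site 4, node DO: D={G} ∩ O={G} → {G} (+0)
site 4, node CDGOQ: CGQ={A,C,G} ∩ DO={G} → {G} (+0)
site 4, node CDGOQV: CDGOQ={G} ∪ V={A} → {A,G} (+1)
site 5, node CG: C={C} ∪ G={T} → {C,T} (+1)
site 5, node CGQ: CG={C,T} ∩ Q={C} → {C} (+0)
site 5, node DO: D={G} ∩ O={G} → {G} (+0)
site 5, node CDGOQ: CGQ={C} ∪ DO={G} → {C,G} (+1)
site 5, node CDGOQV: CDGOQ={C,G} ∩ V={C} → {C} (+0)
site 6, node CG: C={C} ∪ G={T} → {C,T} (+1)
site 6, node CGQ: CG={C,T} ∪ Q={A} → {A,C,T} (+1)
site 6, node DO: D={A} ∩ O={A} → {A} (+0)
site 6, node CDGOQ: CGQ={A,C,T} ∩ DO={A} → {A} (+0)
site 6, node CDGOQV: CDGOQ={A} ∪ V={G} → {A,G} (+1)
site 7, node CG: C={T} ∪ G={C} → {C,T} (+1)
site 7, node CGQ: CG={C,T} ∩ Q={T} → {T} (+0)
site 7, node DO: D={T} ∪ O={G} → {G,T} (+1)
site 7, node CDGOQ: CGQ={T} ∩ DO={G,T} → {T} (+0)
site 7, node CDGOQV: CDGOQ={T} ∪ V={C} → {C,T} (+1)
per-site changes: [2, 2, 3, 2, 3, 2, 3, 3]; total = 20

3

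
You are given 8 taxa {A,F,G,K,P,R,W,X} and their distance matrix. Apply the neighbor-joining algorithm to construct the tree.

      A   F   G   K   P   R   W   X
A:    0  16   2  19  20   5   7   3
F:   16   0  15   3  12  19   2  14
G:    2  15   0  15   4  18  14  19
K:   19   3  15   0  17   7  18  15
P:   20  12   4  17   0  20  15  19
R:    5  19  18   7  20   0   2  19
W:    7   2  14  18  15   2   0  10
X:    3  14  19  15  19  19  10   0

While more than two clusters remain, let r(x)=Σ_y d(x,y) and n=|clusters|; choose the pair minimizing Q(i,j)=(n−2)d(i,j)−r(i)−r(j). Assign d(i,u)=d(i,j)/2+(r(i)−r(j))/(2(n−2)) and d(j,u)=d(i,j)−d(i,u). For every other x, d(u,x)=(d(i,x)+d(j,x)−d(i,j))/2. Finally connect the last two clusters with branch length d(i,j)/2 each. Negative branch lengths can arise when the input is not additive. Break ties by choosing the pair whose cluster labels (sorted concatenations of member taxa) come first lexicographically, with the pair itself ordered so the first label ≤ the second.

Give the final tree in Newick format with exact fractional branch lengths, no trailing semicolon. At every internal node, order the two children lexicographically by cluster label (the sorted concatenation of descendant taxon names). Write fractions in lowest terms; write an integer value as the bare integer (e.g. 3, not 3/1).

((((A:-5/4,X:17/4):69/16,(R:17/6,W:-5/6):55/16):37/16,(F:9/20,K:51/20):77/16):103/32,(G:1/3,P:11/3):103/32)

step 1: merge (G,P) at d=4, Q=-170; branch lengths G→1/3, P→11/3; new cluster GP
  updated: d(A,GP)=9, d(F,GP)=23/2, d(GP,K)=14, d(GP,R)=17, d(GP,W)=25/2, d(GP,X)=17
step 2: merge (F,K) at d=3, Q=-253/2; branch lengths F→9/20, K→51/20; new cluster FK
  updated: d(A,FK)=16, d(FK,GP)=45/4, d(FK,R)=23/2, d(FK,W)=17/2, d(FK,X)=13
step 3: merge (A,X) at d=3, Q=-90; branch lengths A→-5/4, X→17/4; new cluster AX
  updated: d(AX,FK)=13, d(AX,GP)=23/2, d(AX,R)=21/2, d(AX,W)=7
step 4: merge (R,W) at d=2, Q=-65; branch lengths R→17/6, W→-5/6; new cluster RW
  updated: d(AX,RW)=31/4, d(FK,RW)=9, d(GP,RW)=55/4
step 5: merge (AX,RW) at d=31/4, Q=-189/4; branch lengths AX→69/16, RW→55/16; new cluster ARWX
  updated: d(ARWX,FK)=57/8, d(ARWX,GP)=35/4
step 6: merge (ARWX,FK) at d=57/8, Q=-217/8; branch lengths ARWX→37/16, FK→77/16; new cluster AFKRWX
  updated: d(AFKRWX,GP)=103/16
step 7: merge (AFKRWX,GP) at d=103/16; branch lengths AFKRWX→103/32, GP→103/32; new cluster AFGKPRWX
final tree: ((((A:-5/4,X:17/4):69/16,(R:17/6,W:-5/6):55/16):37/16,(F:9/20,K:51/20):77/16):103/32,(G:1/3,P:11/3):103/32)
total length: 533/16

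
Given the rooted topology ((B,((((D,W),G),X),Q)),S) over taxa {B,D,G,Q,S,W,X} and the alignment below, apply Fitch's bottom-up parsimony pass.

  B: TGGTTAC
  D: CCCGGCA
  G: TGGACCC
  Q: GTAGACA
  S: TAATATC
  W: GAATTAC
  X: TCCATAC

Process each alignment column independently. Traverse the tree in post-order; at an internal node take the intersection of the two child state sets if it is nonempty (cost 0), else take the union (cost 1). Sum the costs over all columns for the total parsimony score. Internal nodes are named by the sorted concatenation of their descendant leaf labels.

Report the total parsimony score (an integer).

26

DW@0: {C} ∪ {G} = {C,G} (union, +1)
DGW@0: {C,G} ∪ {T} = {C,G,T} (union, +1)
DGWX@0: {C,G,T} ∩ {T} = {T} (intersection, +0)
DGQWX@0: {T} ∪ {G} = {G,T} (union, +1)
BDGQWX@0: {T} ∩ {G,T} = {T} (intersection, +0)
BDGQSWX@0: {T} ∩ {T} = {T} (intersection, +0)
DW@1: {C} ∪ {A} = {A,C} (union, +1)
DGW@1: {A,C} ∪ {G} = {A,C,G} (union, +1)
DGWX@1: {A,C,G} ∩ {C} = {C} (intersection, +0)
DGQWX@1: {C} ∪ {T} = {C,T} (union, +1)
BDGQWX@1: {G} ∪ {C,T} = {C,G,T} (union, +1)
BDGQSWX@1: {C,G,T} ∪ {A} = {A,C,G,T} (union, +1)
DW@2: {C} ∪ {A} = {A,C} (union, +1)
DGW@2: {A,C} ∪ {G} = {A,C,G} (union, +1)
DGWX@2: {A,C,G} ∩ {C} = {C} (intersection, +0)
DGQWX@2: {C} ∪ {A} = {A,C} (union, +1)
BDGQWX@2: {G} ∪ {A,C} = {A,C,G} (union, +1)
BDGQSWX@2: {A,C,G} ∩ {A} = {A} (intersection, +0)
DW@3: {G} ∪ {T} = {G,T} (union, +1)
DGW@3: {G,T} ∪ {A} = {A,G,T} (union, +1)
DGWX@3: {A,G,T} ∩ {A} = {A} (intersection, +0)
DGQWX@3: {A} ∪ {G} = {A,G} (union, +1)
BDGQWX@3: {T} ∪ {A,G} = {A,G,T} (union, +1)
BDGQSWX@3: {A,G,T} ∩ {T} = {T} (intersection, +0)
DW@4: {G} ∪ {T} = {G,T} (union, +1)
DGW@4: {G,T} ∪ {C} = {C,G,T} (union, +1)
DGWX@4: {C,G,T} ∩ {T} = {T} (intersection, +0)
DGQWX@4: {T} ∪ {A} = {A,T} (union, +1)
BDGQWX@4: {T} ∩ {A,T} = {T} (intersection, +0)
BDGQSWX@4: {T} ∪ {A} = {A,T} (union, +1)
DW@5: {C} ∪ {A} = {A,C} (union, +1)
DGW@5: {A,C} ∩ {C} = {C} (intersection, +0)
DGWX@5: {C} ∪ {A} = {A,C} (union, +1)
DGQWX@5: {A,C} ∩ {C} = {C} (intersection, +0)
BDGQWX@5: {A} ∪ {C} = {A,C} (union, +1)
BDGQSWX@5: {A,C} ∪ {T} = {A,C,T} (union, +1)
DW@6: {A} ∪ {C} = {A,C} (union, +1)
DGW@6: {A,C} ∩ {C} = {C} (intersection, +0)
DGWX@6: {C} ∩ {C} = {C} (intersection, +0)
DGQWX@6: {C} ∪ {A} = {A,C} (union, +1)
BDGQWX@6: {C} ∩ {A,C} = {C} (intersection, +0)
BDGQSWX@6: {C} ∩ {C} = {C} (intersection, +0)
per-site changes: [3, 5, 4, 4, 4, 4, 2]; total = 26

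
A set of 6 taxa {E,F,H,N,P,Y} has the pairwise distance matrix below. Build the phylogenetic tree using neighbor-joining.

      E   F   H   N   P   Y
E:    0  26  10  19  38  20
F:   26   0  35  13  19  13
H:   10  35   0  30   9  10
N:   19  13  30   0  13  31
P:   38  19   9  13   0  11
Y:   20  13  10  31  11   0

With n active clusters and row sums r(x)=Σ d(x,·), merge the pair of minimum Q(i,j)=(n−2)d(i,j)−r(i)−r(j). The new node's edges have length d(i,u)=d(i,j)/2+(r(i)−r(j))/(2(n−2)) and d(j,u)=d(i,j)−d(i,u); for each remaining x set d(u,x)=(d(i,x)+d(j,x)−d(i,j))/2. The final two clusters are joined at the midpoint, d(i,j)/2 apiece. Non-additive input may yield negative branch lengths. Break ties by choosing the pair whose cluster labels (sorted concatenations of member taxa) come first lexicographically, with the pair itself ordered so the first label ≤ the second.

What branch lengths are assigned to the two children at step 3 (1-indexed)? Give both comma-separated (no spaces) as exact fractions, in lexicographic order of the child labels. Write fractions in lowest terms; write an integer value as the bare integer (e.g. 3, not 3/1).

11/2,17/4

1. join E+H (d=10, Q=-167) ⇒ EH; edges |E|=59/8, |H|=21/8
  updated: d(EH,F)=51/2, d(EH,N)=39/2, d(EH,P)=37/2, d(EH,Y)=10
2. join EH+Y (d=10, Q=-217/2) ⇒ EHY; edges |EH|=77/12, |Y|=43/12
  updated: d(EHY,F)=57/4, d(EHY,N)=81/4, d(EHY,P)=39/4
3. join EHY+P (d=39/4, Q=-133/2) ⇒ EHPY; edges |EHY|=11/2, |P|=17/4
  updated: d(EHPY,F)=47/4, d(EHPY,N)=47/4
4. join EHPY+F (d=47/4, Q=-73/2) ⇒ EFHPY; edges |EHPY|=21/4, |F|=13/2
  updated: d(EFHPY,N)=13/2
5. join EFHPY+N (d=13/2) ⇒ EFHNPY; edges |EFHPY|=13/4, |N|=13/4
final tree: (((((E:59/8,H:21/8):77/12,Y:43/12):11/2,P:17/4):21/4,F:13/2):13/4,N:13/4)
total length: 48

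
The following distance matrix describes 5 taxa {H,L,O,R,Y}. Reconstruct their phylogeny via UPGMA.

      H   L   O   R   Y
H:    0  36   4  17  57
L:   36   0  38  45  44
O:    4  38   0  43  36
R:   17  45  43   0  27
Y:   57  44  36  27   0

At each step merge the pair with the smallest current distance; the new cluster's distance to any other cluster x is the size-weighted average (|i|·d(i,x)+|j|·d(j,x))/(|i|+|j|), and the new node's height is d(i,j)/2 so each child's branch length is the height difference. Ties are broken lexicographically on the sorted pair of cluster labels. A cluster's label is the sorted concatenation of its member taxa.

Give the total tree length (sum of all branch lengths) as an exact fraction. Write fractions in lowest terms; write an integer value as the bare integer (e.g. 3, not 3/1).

step 1: merge (H,O) at d=4; branch lengths H→2, O→2; new cluster HO
  updated: d(HO,L)=37, d(HO,R)=30, d(HO,Y)=93/2
step 2: merge (R,Y) at d=27; branch lengths R→27/2, Y→27/2; new cluster RY
  updated: d(HO,RY)=153/4, d(L,RY)=89/2
step 3: merge (HO,L) at d=37; branch lengths HO→33/2, L→37/2; new cluster HLO
  updated: d(HLO,RY)=121/3
step 4: merge (HLO,RY) at d=121/3; branch lengths HLO→5/3, RY→20/3; new cluster HLORY
final tree: (((H:2,O:2):33/2,L:37/2):5/3,(R:27/2,Y:27/2):20/3)
total length: 223/3

223/3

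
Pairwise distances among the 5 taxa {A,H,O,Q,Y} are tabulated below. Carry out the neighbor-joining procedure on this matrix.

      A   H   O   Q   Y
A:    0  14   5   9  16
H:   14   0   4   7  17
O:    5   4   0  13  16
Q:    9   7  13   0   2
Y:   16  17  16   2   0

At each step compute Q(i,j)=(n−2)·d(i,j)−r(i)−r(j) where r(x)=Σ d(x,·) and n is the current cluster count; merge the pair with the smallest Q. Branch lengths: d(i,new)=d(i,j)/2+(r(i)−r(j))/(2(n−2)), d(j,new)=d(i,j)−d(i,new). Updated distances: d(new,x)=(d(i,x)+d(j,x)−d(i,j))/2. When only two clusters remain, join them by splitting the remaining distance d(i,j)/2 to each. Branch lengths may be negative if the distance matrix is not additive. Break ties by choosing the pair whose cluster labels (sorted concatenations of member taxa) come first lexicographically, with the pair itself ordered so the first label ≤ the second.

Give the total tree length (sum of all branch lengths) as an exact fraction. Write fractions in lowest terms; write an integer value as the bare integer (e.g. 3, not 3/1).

165/8

step 1: merge (Q,Y) at d=2, Q=-76; branch lengths Q→-7/3, Y→13/3; new cluster QY
  updated: d(A,QY)=23/2, d(H,QY)=11, d(O,QY)=27/2
step 2: merge (A,QY) at d=23/2, Q=-87/2; branch lengths A→35/8, QY→57/8; new cluster AQY
  updated: d(AQY,H)=27/4, d(AQY,O)=7/2
step 3: merge (AQY,H) at d=27/4, Q=-57/4; branch lengths AQY→25/8, H→29/8; new cluster AHQY
  updated: d(AHQY,O)=3/8
step 4: merge (AHQY,O) at d=3/8; branch lengths AHQY→3/16, O→3/16; new cluster AHOQY
final tree: (((A:35/8,(Q:-7/3,Y:13/3):57/8):25/8,H:29/8):3/16,O:3/16)
total length: 165/8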